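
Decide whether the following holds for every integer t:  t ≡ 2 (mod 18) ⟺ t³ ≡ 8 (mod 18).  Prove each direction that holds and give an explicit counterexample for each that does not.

(⟹) Suppose t ≡ 2 (mod 18). Write t = 18j + 2. Then (18j + 2)³ = 5832j³ + 1944j² + 216j + 8 = 18(324j³ + 108j² + 12j) + 8, so t³ ≡ 8 (mod 18).

(⟸) This fails: take t = 8. Then 8³ = 512 ≡ 8 (mod 18), yet 8 ≡ 8 (mod 18), not 2.

Only the forward implication holds.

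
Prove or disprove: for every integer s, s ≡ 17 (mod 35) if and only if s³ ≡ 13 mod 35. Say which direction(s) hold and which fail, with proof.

[⇒] Suppose s ≡ 17 (mod 35). Write s = 35j + 17. Then (35j + 17)³ = 42875j³ + 62475j² + 30345j + 4913 = 35(1225j³ + 1785j² + 867j + 140) + 13, so s³ ≡ 13 (mod 35).

[⇐] This fails: take s = 12. Then 12³ = 1728 ≡ 13 (mod 35), yet 12 ≡ 12 (mod 35), not 17.

(⇒) holds; (⇐) fails.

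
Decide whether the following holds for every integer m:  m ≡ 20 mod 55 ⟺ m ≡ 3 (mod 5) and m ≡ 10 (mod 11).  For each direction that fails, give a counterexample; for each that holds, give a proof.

(⇒) fails and (⇐) fails.

[⇒] This fails: m = 20 gives 20 ≡ 20 (mod 55) but 20 ≡ 0 (mod 5), so the conjunction on the right does not hold.

[⇐] This fails: m = 43 satisfies both congruences on the right (43 ≡ 3 mod 5 and 43 ≡ 10 mod 11) yet 43 ≡ 43 (mod 55), not 20.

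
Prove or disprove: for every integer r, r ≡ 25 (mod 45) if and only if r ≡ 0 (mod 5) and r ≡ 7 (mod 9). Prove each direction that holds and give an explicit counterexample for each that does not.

[⇒] Suppose r ≡ 25 (mod 45); write r = 45j + 25. Since 5 ∣ 45, reducing mod 5 gives r ≡ 25 ≡ 0 (mod 5); since 9 ∣ 45, reducing mod 9 gives r ≡ 25 ≡ 7 (mod 9).

[⇐] Conversely, if r ≡ 0 (mod 5) and r ≡ 7 (mod 9), then by the Chinese remainder theorem r ≡ 25 (mod 45). This is exactly r ≡ 25 (mod 45).

Both implications hold.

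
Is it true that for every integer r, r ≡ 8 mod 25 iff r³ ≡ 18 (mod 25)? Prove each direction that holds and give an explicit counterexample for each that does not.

(⇒) fails and (⇐) fails.

(→) This fails: take r = 8. Then 8 ≡ 8 (mod 25), but 8³ = 512 ≡ 12 (mod 25), not 18.

(←) This fails: take r = 7. Then 7³ = 343 ≡ 18 (mod 25), yet 7 ≡ 7 (mod 25), not 8.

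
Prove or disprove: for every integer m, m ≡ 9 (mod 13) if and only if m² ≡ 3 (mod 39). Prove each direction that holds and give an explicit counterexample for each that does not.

(→) This fails: take m = 22. Then 22 ≡ 9 (mod 13), but 22² = 484 ≡ 16 (mod 39), not 3.

(←) This fails: take m = 30. Then 30² = 900 ≡ 3 (mod 39), yet 30 ≡ 4 (mod 13), not 9.

Neither direction holds.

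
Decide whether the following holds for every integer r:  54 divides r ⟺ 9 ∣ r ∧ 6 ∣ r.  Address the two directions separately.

Not equivalent: only (⇒) holds.

(⇒) If 54 ∣ r, write r = 54q. Since 54 = 6·9, r = 9·(6q), so 9 ∣ r; and since 54 = 9·6, r = 6·(9q), so 6 ∣ r.

(⇐) This fails: take r = 18. Both 9 ∣ 18 and 6 ∣ 18, yet 18 is not a multiple of 54 (since 18 = 0·54 + 18), so 54 ∤ 18.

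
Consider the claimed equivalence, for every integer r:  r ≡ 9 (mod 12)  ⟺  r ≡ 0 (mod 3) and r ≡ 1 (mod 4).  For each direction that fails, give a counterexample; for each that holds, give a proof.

Both directions hold; the statement is true.

(⟸) If r ≡ 0 (mod 3) and r ≡ 1 (mod 4), then by the Chinese remainder theorem r ≡ 9 (mod 12). This is exactly r ≡ 9 (mod 12).

(⟹) Suppose r ≡ 9 (mod 12); write r = 12j + 9. Since 3 ∣ 12, reducing mod 3 gives r ≡ 9 ≡ 0 (mod 3); since 4 ∣ 12, reducing mod 4 gives r ≡ 9 ≡ 1 (mod 4).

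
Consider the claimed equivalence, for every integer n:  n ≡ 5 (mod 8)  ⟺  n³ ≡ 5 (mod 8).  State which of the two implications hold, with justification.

The biconditional holds.

(→) Suppose n ≡ 5 (mod 8). Write n = 8j + 5. Then (8j + 5)³ = 512j³ + 960j² + 600j + 125 = 8(64j³ + 120j² + 75j + 15) + 5, so n³ ≡ 5 (mod 8).

(←) For the converse, argue contrapositively. If n ≢ 5 (mod 8), then n is congruent to one of 0, 1, 2, 3, 4, 6, 7 modulo 8, and these give n³ ≡ 0, 1, 0, 3, 0, 0, 7 respectively — never 5.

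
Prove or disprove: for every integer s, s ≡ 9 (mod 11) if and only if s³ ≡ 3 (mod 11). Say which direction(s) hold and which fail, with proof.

(⇐) For the converse, argue contrapositively. If s ≢ 9 (mod 11), then s is congruent to one of 0, 1, 2, 3, 4, 5, 6, 7, 8, 10 modulo 11, and these give s³ ≡ 0, 1, 8, 5, 9, 4, 7, 2, 6, 10 respectively — never 3.

(⇒) Suppose s ≡ 9 (mod 11). Write s = 11j + 9. Then (11j + 9)³ = 1331j³ + 3267j² + 2673j + 729 = 11(121j³ + 297j² + 243j + 66) + 3, so s³ ≡ 3 (mod 11).

Both directions hold; the statement is true.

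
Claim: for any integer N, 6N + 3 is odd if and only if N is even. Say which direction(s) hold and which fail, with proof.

Not equivalent: only (⇐) holds.

(⟹) This fails: take N = 5. Then 6N + 3 = 33, which is odd, yet N = 5 is odd, not even.

(⟸) Suppose N is even. Since 6 is even, 6N is even for every N, so 6N + 3 has the same parity as 3, which is odd. Hence 6N + 3 is odd.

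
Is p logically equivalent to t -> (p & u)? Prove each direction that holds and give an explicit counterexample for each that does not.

(⟹) This fails. Under u = F, p = T, t = T, the left side is true but the right side is false.

(⟸) This fails. Under u = F, p = F, t = F, the left side is false but the right side is true.

Both directions fail.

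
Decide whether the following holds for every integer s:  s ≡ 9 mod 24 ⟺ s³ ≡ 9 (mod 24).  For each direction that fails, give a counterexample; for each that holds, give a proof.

(→) Suppose s ≡ 9 mod 24. Write s = 24j + 9. Then (24j + 9)³ = 13824j³ + 15552j² + 5832j + 729 = 24(576j³ + 648j² + 243j + 30) + 9, so s³ ≡ 9 (mod 24).

(←) Conversely, suppose s³ ≡ 9 (mod 24). The only residue r in {0, …, 23} with r³ ≡ 9 (mod 24) is r = 9, so s ≡ 9 (mod 24).

Equivalent; both directions hold.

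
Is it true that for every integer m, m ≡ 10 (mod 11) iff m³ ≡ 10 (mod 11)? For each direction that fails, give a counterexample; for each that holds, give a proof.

[⇒] Suppose m ≡ 10 (mod 11). Write m = 11j + 10. Then (11j + 10)³ = 1331j³ + 3630j² + 3300j + 1000 = 11(121j³ + 330j² + 300j + 90) + 10, so m³ ≡ 10 (mod 11).

[⇐] Conversely, suppose m³ ≡ 10 (mod 11). The only residue r in {0, …, 10} with r³ ≡ 10 (mod 11) is r = 10, so m ≡ 10 (mod 11).

Both directions hold.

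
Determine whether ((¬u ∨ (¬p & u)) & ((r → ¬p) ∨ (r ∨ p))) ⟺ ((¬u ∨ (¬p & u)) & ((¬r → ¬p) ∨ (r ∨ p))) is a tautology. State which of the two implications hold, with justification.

The biconditional holds.

Forward direction. Assume the antecedent. If p is true, the antecedent forces (p = T, r = F, u = F) or (p = T, r = T, u = F), and the consequent holds there. If p is false, the consequent reduces to true regardless of the other variables. Either way the consequent holds.

Converse. Assume the antecedent. If p is true, the antecedent forces (p = T, r = F, u = F) or (p = T, r = T, u = F), and the consequent holds there. If p is false, the consequent reduces to true regardless of the other variables. Either way the consequent holds.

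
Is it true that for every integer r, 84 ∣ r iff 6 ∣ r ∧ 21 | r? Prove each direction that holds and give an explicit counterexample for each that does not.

Forward direction. If 84 ∣ r, write r = 84q. Since 84 = 14·6, r = 6·(14q), so 6 ∣ r; and since 84 = 4·21, r = 21·(4q), so 21 ∣ r.

Converse. This fails: take r = 42. Both 6 ∣ 42 and 21 ∣ 42, yet 42 is not a multiple of 84 (since 42 = 0·84 + 42), so 84 ∤ 42.

Not equivalent: only (⇒) holds.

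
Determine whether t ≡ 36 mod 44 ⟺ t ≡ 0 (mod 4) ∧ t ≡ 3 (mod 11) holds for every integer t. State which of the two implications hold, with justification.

Equivalent; both directions hold.

[⇒] Suppose t ≡ 36 (mod 44); write t = 44j + 36. Since 4 ∣ 44, reducing mod 4 gives t ≡ 36 ≡ 0 (mod 4); since 11 ∣ 44, reducing mod 11 gives t ≡ 36 ≡ 3 (mod 11).

[⇐] Conversely, if t ≡ 0 (mod 4) and t ≡ 3 (mod 11), then by the Chinese remainder theorem t ≡ 36 (mod 44). This is exactly t ≡ 36 (mod 44).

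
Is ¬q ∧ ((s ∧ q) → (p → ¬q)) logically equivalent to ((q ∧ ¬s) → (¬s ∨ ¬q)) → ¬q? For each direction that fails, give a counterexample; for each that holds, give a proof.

The biconditional holds.

(⟹) Assume the antecedent. If q is true, the antecedent cannot hold. If q is false, ((q ∧ ¬s) → (¬s ∨ ¬q)) → ¬q reduces to true regardless of the other variables. Either way ((q ∧ ¬s) → (¬s ∨ ¬q)) → ¬q holds.

(⟸) Assume the antecedent. If q is true, the antecedent cannot hold. If q is false, ¬q ∧ ((s ∧ q) → (p → ¬q)) reduces to true regardless of the other variables. Either way ¬q ∧ ((s ∧ q) → (p → ¬q)) holds.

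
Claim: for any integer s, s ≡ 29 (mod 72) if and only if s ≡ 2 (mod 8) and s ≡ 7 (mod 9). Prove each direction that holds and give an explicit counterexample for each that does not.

Neither direction holds.

[⇒] This fails: s = 29 gives 29 ≡ 29 (mod 72) but 29 ≡ 5 (mod 8), so the conjunction on the right does not hold.

[⇐] This fails: s = 34 satisfies both congruences on the right (34 ≡ 2 mod 8 and 34 ≡ 7 mod 9) yet 34 ≡ 34 (mod 72), not 29.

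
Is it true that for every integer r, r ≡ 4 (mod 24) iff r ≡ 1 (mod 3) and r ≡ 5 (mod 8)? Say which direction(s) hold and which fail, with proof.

Both directions fail.

Forward direction. This fails: r = 4 gives 4 ≡ 4 (mod 24) but 4 ≡ 4 (mod 8), so the conjunction on the right does not hold.

Converse. This fails: r = 13 satisfies both congruences on the right (13 ≡ 1 mod 3 and 13 ≡ 5 mod 8) yet 13 ≡ 13 (mod 24), not 4.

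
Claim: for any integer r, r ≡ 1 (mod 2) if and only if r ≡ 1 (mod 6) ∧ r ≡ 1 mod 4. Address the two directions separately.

The forward direction fails; the converse holds.

(→) This fails: r = 3 gives 3 ≡ 1 (mod 2) but 3 ≡ 3 (mod 6), so the conjunction on the right does not hold.

(←) Conversely, if r ≡ 1 (mod 6) and r ≡ 1 (mod 4), then by the Chinese remainder theorem r ≡ 1 (mod 12). Since 1 ≡ 1 (mod 2) and 2 ∣ 12, we get r ≡ 1 (mod 2).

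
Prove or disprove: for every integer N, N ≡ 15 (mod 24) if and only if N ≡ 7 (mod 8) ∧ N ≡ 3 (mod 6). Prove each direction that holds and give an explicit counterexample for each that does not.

Both directions hold; the statement is true.

[⇐] If N ≡ 7 (mod 8) and N ≡ 3 (mod 6), then by the Chinese remainder theorem N ≡ 15 (mod 24). This is exactly N ≡ 15 (mod 24).

[⇒] Suppose N ≡ 15 (mod 24); write N = 24j + 15. Since 8 ∣ 24, reducing mod 8 gives N ≡ 15 ≡ 7 (mod 8); since 6 ∣ 24, reducing mod 6 gives N ≡ 15 ≡ 3 (mod 6).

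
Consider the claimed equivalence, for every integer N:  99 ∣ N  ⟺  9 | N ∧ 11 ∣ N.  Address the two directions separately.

(⇒) If 99 ∣ N, write N = 99q. Since 99 = 11·9, N = 9·(11q), so 9 ∣ N; and since 99 = 9·11, N = 11·(9q), so 11 ∣ N.

(⇐) Suppose 9 ∣ N and 11 ∣ N. Any common multiple of 9 and 11 is a multiple of their lcm; here gcd(9, 11) = 1, so lcm(9, 11) = 9·11 = 99, so 99 ∣ N.

Both directions hold.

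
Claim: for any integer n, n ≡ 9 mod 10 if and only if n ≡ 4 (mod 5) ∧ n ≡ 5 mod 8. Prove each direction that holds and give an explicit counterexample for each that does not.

(⟹) This fails: n = 9 gives 9 ≡ 9 (mod 10) but 9 ≡ 1 (mod 8), so the conjunction on the right does not hold.

(⟸) Conversely, if n ≡ 4 (mod 5) and n ≡ 5 (mod 8), then by the Chinese remainder theorem n ≡ 29 (mod 40). Since 29 ≡ 9 (mod 10) and 10 ∣ 40, we get n ≡ 9 (mod 10).

The forward direction fails; the converse holds.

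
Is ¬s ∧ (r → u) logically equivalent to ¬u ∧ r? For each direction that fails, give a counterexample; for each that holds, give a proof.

Both directions fail.

(⟹) This fails. Under u = F, r = F, s = F, the left side is true but the right side is false.

(⟸) This fails. Under u = F, r = T, s = F, the left side is false but the right side is true.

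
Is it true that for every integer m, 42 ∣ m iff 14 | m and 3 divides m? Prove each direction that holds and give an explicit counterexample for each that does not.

[⇒] If 42 ∣ m, write m = 42q. Since 42 = 3·14, m = 14·(3q), so 14 ∣ m; and since 42 = 14·3, m = 3·(14q), so 3 ∣ m.

[⇐] Suppose 14 ∣ m and 3 ∣ m. Any common multiple of 14 and 3 is a multiple of their lcm; here gcd(14, 3) = 1, so lcm(14, 3) = 14·3 = 42, so 42 ∣ m.

Equivalent; both directions hold.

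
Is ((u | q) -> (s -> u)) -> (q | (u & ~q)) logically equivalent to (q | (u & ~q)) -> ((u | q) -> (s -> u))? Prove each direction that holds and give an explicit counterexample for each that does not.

(⇒) This fails. Under u = F, q = T, s = T, the left side is true but the right side is false.

(⇐) This fails. Under u = F, q = F, s = F, the left side is false but the right side is true.

Both directions fail.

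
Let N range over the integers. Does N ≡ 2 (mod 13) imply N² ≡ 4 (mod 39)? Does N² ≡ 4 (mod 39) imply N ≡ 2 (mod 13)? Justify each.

(⇒) This fails: take N = 15. Then 15 ≡ 2 (mod 13), but 15² = 225 ≡ 30 (mod 39), not 4.

(⇐) This fails: take N = 11. Then 11² = 121 ≡ 4 (mod 39), yet 11 ≡ 11 (mod 13), not 2.

(⇒) fails and (⇐) fails.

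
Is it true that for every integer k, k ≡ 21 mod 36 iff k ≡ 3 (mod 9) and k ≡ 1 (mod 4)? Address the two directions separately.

(⟸) If k ≡ 3 (mod 9) and k ≡ 1 (mod 4), then by the Chinese remainder theorem k ≡ 21 (mod 36). This is exactly k ≡ 21 (mod 36).

(⟹) Suppose k ≡ 21 (mod 36); write k = 36j + 21. Since 9 ∣ 36, reducing mod 9 gives k ≡ 21 ≡ 3 (mod 9); since 4 ∣ 36, reducing mod 4 gives k ≡ 21 ≡ 1 (mod 4).

Both directions hold; the statement is true.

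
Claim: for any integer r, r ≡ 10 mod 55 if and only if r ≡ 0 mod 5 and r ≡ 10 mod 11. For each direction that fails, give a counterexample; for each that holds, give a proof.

(→) Suppose r ≡ 10 (mod 55); write r = 55j + 10. Since 5 ∣ 55, reducing mod 5 gives r ≡ 10 ≡ 0 (mod 5); since 11 ∣ 55, reducing mod 11 gives r ≡ 10 (mod 11).

(←) Conversely, if r ≡ 0 (mod 5) and r ≡ 10 (mod 11), then by the Chinese remainder theorem r ≡ 10 (mod 55). This is exactly r ≡ 10 (mod 55).

Both directions hold; the statement is true.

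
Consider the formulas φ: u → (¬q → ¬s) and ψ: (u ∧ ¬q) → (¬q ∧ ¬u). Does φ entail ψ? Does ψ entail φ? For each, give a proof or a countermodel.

The forward direction fails; the converse holds.

(⇒) This fails. Under u = T, s = F, q = F, the left side is true but the right side is false.

(⇐) Assume the antecedent. If u is true, the antecedent forces (u = T, s = F, q = T) or (u = T, s = T, q = T), and u → (¬q → ¬s) holds there. If u is false, u → (¬q → ¬s) reduces to true regardless of the other variables. Either way u → (¬q → ¬s) holds.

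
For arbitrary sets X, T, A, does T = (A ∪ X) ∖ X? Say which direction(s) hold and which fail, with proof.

Both inclusions fail.

Forward inclusion. This inclusion fails. Take X = ∅, T = {1}, A = ∅; then 1 ∈ T but 1 ∉ (A ∪ X) ∖ X.

Reverse inclusion. This inclusion fails. Take X = ∅, T = ∅, A = {1}; then 1 ∈ (A ∪ X) ∖ X but 1 ∉ T.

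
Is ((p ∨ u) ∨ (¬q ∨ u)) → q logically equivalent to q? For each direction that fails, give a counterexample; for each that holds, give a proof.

Both implications hold.

(→) Assume the antecedent. If p is true, the antecedent forces (p = T, u = F, q = T) or (p = T, u = T, q = T), and q holds there. If p is false, the antecedent forces (p = F, u = F, q = T) or (p = F, u = T, q = T), and q holds there. Either way q holds.

(←) Assume the antecedent. If p is true, the antecedent forces (p = T, u = F, q = T) or (p = T, u = T, q = T), and ((p ∨ u) ∨ (¬q ∨ u)) → q holds there. If p is false, the antecedent forces (p = F, u = F, q = T) or (p = F, u = T, q = T), and ((p ∨ u) ∨ (¬q ∨ u)) → q holds there. Either way ((p ∨ u) ∨ (¬q ∨ u)) → q holds.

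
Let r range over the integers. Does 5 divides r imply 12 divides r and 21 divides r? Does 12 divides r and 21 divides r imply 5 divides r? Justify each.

Neither implication holds.

[⇒] This fails: take r = 5. Certainly 5 ∣ 5, but 12 ∤ 5.

[⇐] This fails: take r = 84. Both 12 ∣ 84 and 21 ∣ 84, yet 84 is not a multiple of 5 (since 84 = 16·5 + 4), so 5 ∤ 84.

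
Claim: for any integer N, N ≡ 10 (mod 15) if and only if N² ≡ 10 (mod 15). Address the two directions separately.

(⇒) Suppose N ≡ 10 (mod 15). Write N = 15j + 10. Then (15j + 10)² = 225j² + 300j + 100 = 15(15j² + 20j + 6) + 10, so N² ≡ 10 (mod 15).

(⇐) This fails: take N = 5. Then 5² = 25 ≡ 10 (mod 15), yet 5 ≡ 5 (mod 15), not 10.

Not equivalent: only (⇒) holds.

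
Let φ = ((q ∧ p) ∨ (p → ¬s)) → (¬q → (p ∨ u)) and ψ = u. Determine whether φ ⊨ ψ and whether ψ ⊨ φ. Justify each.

The forward direction fails; the converse holds.

[⇒] This fails. Under u = F, q = T, s = F, p = F, the left side is true but the right side is false.

[⇐] Assume the antecedent. If u is true, the consequent reduces to true regardless of the other variables. If u is false, the antecedent cannot hold. Either way the consequent holds.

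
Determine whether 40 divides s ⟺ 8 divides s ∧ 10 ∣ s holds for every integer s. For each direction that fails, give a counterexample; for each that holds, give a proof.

(⟹) If 40 ∣ s, write s = 40q. Since 40 = 5·8, s = 8·(5q), so 8 ∣ s; and since 40 = 4·10, s = 10·(4q), so 10 ∣ s.

(⟸) Suppose 8 ∣ s and 10 ∣ s. Any common multiple of 8 and 10 is a multiple of their lcm; here lcm(8, 10) = 8·10/gcd(8, 10) = 80/2 = 40, so 40 ∣ s.

Both directions hold; the statement is true.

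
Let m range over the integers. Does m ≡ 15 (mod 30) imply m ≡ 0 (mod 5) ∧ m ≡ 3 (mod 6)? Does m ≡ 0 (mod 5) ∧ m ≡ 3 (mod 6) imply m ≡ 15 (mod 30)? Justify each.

Both implications hold.

Forward direction. Suppose m ≡ 15 (mod 30); write m = 30j + 15. Since 5 ∣ 30, reducing mod 5 gives m ≡ 15 ≡ 0 (mod 5); since 6 ∣ 30, reducing mod 6 gives m ≡ 15 ≡ 3 (mod 6).

Converse. If m ≡ 0 (mod 5) and m ≡ 3 (mod 6), then by the Chinese remainder theorem m ≡ 15 (mod 30). This is exactly m ≡ 15 (mod 30).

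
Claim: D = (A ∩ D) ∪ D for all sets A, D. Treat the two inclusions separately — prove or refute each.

Both inclusions hold.

(⊇) Let x ∈ (A ∩ D) ∪ D. Then either x ∈ D and x ∉ A; or x ∈ A ∩ D. In each case x ∈ D, so (A ∩ D) ∪ D ⊆ D.

(⊆) Let x ∈ D. Then either x ∈ D and x ∉ A; or x ∈ A ∩ D. In each case x ∈ (A ∩ D) ∪ D, so D ⊆ (A ∩ D) ∪ D.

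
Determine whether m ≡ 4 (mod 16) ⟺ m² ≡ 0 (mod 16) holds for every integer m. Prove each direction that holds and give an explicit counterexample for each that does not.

Only the forward direction holds.

(⟹) Suppose m ≡ 4 (mod 16). Write m = 16j + 4. Then (16j + 4)² = 256j² + 128j + 16 = 16(16j² + 8j + 1) + 0, so m² ≡ 0 (mod 16).

(⟸) This fails: take m = 0. Then 0² = 0 ≡ 0 (mod 16), yet 0 ≡ 0 (mod 16), not 4.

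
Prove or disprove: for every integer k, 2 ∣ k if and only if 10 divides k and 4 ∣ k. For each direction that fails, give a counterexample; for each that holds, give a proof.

Only the reverse direction holds.

(→) This fails: take k = 2. Certainly 2 ∣ 2, but 10 ∤ 2.

(←) Suppose 10 ∣ k and 4 ∣ k. Any common multiple of 10 and 4 is a multiple of their lcm; here lcm(10, 4) = 10·4/gcd(10, 4) = 40/2 = 20, so 20 ∣ k. Since 2 ∣ 20, it follows that 2 ∣ k.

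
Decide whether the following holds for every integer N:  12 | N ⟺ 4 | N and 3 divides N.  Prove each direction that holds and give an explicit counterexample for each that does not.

(→) If 12 ∣ N, write N = 12q. Since 12 = 3·4, N = 4·(3q), so 4 ∣ N; and since 12 = 4·3, N = 3·(4q), so 3 ∣ N.

(←) Suppose 4 ∣ N and 3 ∣ N. Any common multiple of 4 and 3 is a multiple of their lcm; here gcd(4, 3) = 1, so lcm(4, 3) = 4·3 = 12, so 12 ∣ N.

Both implications hold.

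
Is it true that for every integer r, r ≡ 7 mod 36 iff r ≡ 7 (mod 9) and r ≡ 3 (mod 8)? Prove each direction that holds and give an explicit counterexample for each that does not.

The forward direction fails; the converse holds.

(⇐) If r ≡ 7 (mod 9) and r ≡ 3 (mod 8), then by the Chinese remainder theorem r ≡ 43 (mod 72). Since 43 ≡ 7 (mod 36) and 36 ∣ 72, we get r ≡ 7 (mod 36).

(⇒) This fails: r = 7 gives 7 ≡ 7 (mod 36) but 7 ≡ 7 (mod 8), so the conjunction on the right does not hold.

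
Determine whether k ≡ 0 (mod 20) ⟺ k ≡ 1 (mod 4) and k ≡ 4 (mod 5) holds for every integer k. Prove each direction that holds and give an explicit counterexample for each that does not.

Neither direction holds.

[⇒] This fails: k = 0 gives 0 ≡ 0 (mod 20) but 0 ≡ 0 (mod 4), so the conjunction on the right does not hold.

[⇐] This fails: k = 9 satisfies both congruences on the right (9 ≡ 1 mod 4 and 9 ≡ 4 mod 5) yet 9 ≡ 9 (mod 20), not 0.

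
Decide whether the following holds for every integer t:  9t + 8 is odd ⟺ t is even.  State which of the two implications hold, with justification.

Forward direction. This fails: t = 1 gives 9t + 8 = 17, which is odd, but 1 is odd, not even.

Converse. This also fails: t = 6 is even, but 9t + 8 = 62 is even, not odd.

(⇒) fails and (⇐) fails.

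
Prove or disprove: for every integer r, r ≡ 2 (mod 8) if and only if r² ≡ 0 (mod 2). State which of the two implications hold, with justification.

The forward direction holds; the converse fails.

Forward direction. Suppose r ≡ 2 (mod 8). Then r² ≡ 2² = 4 (mod 8), and since 2 ∣ 8, also r² ≡ 0 (mod 2).

Converse. This fails: take r = 0. Then 0² = 0 ≡ 0 (mod 2), yet 0 ≡ 0 (mod 8), not 2.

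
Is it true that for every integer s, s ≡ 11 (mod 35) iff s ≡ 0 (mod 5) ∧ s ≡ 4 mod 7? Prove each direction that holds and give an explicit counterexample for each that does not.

(→) This fails: s = 11 gives 11 ≡ 11 (mod 35) but 11 ≡ 1 (mod 5), so the conjunction on the right does not hold.

(←) This fails: s = 25 satisfies both congruences on the right (25 ≡ 0 mod 5 and 25 ≡ 4 mod 7) yet 25 ≡ 25 (mod 35), not 11.

Neither direction holds.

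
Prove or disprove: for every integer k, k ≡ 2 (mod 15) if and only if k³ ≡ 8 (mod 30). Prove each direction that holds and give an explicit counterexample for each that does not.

(→) This fails: take k = 17. Then 17 ≡ 2 (mod 15), but 17³ = 4913 ≡ 23 (mod 30), not 8.

(←) Conversely, the residues r modulo 30 with r³ ≡ 8 (mod 30) are exactly {2}, and each is ≡ 2 (mod 15).

The forward direction fails; the converse holds.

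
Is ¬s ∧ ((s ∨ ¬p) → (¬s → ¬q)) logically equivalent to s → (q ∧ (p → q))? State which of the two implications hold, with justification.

Forward direction. Assume the antecedent. If p is true, the antecedent forces (p = T, s = F, q = F) or (p = T, s = F, q = T), and s → (q ∧ (p → q)) holds there. If p is false, the antecedent forces (p = F, s = F, q = F), and s → (q ∧ (p → q)) holds there. Either way s → (q ∧ (p → q)) holds.

Converse. This fails. Under p = F, s = F, q = T, the left side is false but the right side is true.

Only the forward direction holds.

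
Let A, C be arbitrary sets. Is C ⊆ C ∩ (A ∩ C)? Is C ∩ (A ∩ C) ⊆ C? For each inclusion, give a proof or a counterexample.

Forward inclusion. This inclusion fails. Take A = ∅, C = {1}; then 1 ∈ C but 1 ∉ C ∩ (A ∩ C).

Reverse inclusion. Let x ∈ C ∩ (A ∩ C). Then x ∈ A ∩ C, from which x ∈ C.

(⊆) fails; (⊇) holds.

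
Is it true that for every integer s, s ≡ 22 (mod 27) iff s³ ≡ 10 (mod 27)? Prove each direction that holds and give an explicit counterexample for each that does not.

Forward direction. Suppose s ≡ 22 (mod 27). Write s = 27j + 22. Then (27j + 22)³ = 19683j³ + 48114j² + 39204j + 10648 = 27(729j³ + 1782j² + 1452j + 394) + 10, so s³ ≡ 10 (mod 27).

Converse. This fails: take s = 4. Then 4³ = 64 ≡ 10 (mod 27), yet 4 ≡ 4 (mod 27), not 22.

Only the forward direction holds.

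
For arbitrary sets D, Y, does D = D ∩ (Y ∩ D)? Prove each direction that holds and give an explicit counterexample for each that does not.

Only the reverse inclusion holds.

(⟹) This inclusion fails. Take D = {1}, Y = ∅; then 1 ∈ D but 1 ∉ D ∩ (Y ∩ D).

(⟸) Let x ∈ D ∩ (Y ∩ D). Then x ∈ D ∩ Y, from which x ∈ D.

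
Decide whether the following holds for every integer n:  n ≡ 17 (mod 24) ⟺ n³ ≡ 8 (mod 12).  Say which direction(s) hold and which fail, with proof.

(→) This fails: take n = 17. Then 17 ≡ 17 (mod 24), but 17³ = 4913 ≡ 5 (mod 12), not 8.

(←) This fails: take n = 2. Then 2³ = 8 ≡ 8 (mod 12), yet 2 ≡ 2 (mod 24), not 17.

(⇒) fails and (⇐) fails.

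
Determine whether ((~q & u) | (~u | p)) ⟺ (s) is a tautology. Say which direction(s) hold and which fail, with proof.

(⇒) This fails. Under u = F, p = F, q = F, s = F, the left side is true but the right side is false.

(⇐) This fails. Under u = T, p = F, q = T, s = T, the left side is false but the right side is true.

Neither implication holds.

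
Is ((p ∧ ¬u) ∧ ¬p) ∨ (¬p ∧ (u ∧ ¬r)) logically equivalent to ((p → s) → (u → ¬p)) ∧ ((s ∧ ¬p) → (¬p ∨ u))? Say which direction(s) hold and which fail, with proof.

(⟹) Assume the antecedent. If r is true, the antecedent cannot hold. If r is false, the antecedent forces (r = F, s = F, u = T, p = F) or (r = F, s = T, u = T, p = F), and the consequent holds there. Either way the consequent holds.

(⟸) This fails. Under r = F, s = F, u = F, p = F, the left side is false but the right side is true.

The forward direction holds; the converse fails.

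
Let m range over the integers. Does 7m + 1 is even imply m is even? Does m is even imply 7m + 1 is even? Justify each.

Neither direction holds.

Forward direction. This fails: m = 3 gives 7m + 1 = 22, which is even, but 3 is odd, not even.

Converse. This also fails: m = 6 is even, but 7m + 1 = 43 is odd, not even.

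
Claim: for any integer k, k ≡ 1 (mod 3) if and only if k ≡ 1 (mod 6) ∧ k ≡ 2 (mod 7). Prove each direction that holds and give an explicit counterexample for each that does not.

Only the reverse direction holds.

(⟸) If k ≡ 1 (mod 6) and k ≡ 2 (mod 7), then by the Chinese remainder theorem k ≡ 37 (mod 42). Since 37 ≡ 1 (mod 3) and 3 ∣ 42, we get k ≡ 1 (mod 3).

(⟹) This fails: k = 1 gives 1 ≡ 1 (mod 3) but 1 ≡ 1 (mod 7), so the conjunction on the right does not hold.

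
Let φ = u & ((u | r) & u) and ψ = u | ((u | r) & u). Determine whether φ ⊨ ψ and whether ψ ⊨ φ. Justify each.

(⇒) Assume the antecedent. If r is true, the antecedent forces (r = T, u = T), and u | ((u | r) & u) holds there. If r is false, the antecedent forces (r = F, u = T), and u | ((u | r) & u) holds there. Either way u | ((u | r) & u) holds.

(⇐) Assume the antecedent. If r is true, the antecedent forces (r = T, u = T), and u & ((u | r) & u) holds there. If r is false, the antecedent forces (r = F, u = T), and u & ((u | r) & u) holds there. Either way u & ((u | r) & u) holds.

The biconditional holds.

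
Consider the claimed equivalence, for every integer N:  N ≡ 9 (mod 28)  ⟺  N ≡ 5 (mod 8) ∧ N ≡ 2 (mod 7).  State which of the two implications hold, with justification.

(⇒) fails; (⇐) holds.

(⇒) This fails: N = 9 gives 9 ≡ 9 (mod 28) but 9 ≡ 1 (mod 8), so the conjunction on the right does not hold.

(⇐) Conversely, if N ≡ 5 (mod 8) and N ≡ 2 (mod 7), then by the Chinese remainder theorem N ≡ 37 (mod 56). Since 37 ≡ 9 (mod 28) and 28 ∣ 56, we get N ≡ 9 (mod 28).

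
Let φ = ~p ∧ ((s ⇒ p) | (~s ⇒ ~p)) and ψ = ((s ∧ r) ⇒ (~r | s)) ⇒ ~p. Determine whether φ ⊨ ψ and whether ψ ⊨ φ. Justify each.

[⇐] Assume the antecedent. If r is true, the antecedent forces (r = T, p = F, s = F) or (r = T, p = F, s = T), and ~p ∧ ((s ⇒ p) | (~s ⇒ ~p)) holds there. If r is false, the antecedent forces (r = F, p = F, s = F) or (r = F, p = F, s = T), and ~p ∧ ((s ⇒ p) | (~s ⇒ ~p)) holds there. Either way ~p ∧ ((s ⇒ p) | (~s ⇒ ~p)) holds.

[⇒] Assume the antecedent. If r is true, the antecedent forces (r = T, p = F, s = F) or (r = T, p = F, s = T), and ((s ∧ r) ⇒ (~r | s)) ⇒ ~p holds there. If r is false, the antecedent forces (r = F, p = F, s = F) or (r = F, p = F, s = T), and ((s ∧ r) ⇒ (~r | s)) ⇒ ~p holds there. Either way ((s ∧ r) ⇒ (~r | s)) ⇒ ~p holds.

The biconditional holds.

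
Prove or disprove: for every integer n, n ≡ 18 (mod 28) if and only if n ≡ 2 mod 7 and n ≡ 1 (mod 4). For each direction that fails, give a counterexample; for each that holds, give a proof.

Neither implication holds.

Forward direction. This fails: n = 18 gives 18 ≡ 18 (mod 28) but 18 ≡ 4 (mod 7), so the conjunction on the right does not hold.

Converse. This fails: n = 9 satisfies both congruences on the right (9 ≡ 2 mod 7 and 9 ≡ 1 mod 4) yet 9 ≡ 9 (mod 28), not 18.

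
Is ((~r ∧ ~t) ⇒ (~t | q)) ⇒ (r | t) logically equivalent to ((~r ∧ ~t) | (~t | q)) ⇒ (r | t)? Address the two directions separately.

Both directions hold; the statement is true.

(⟹) Assume the antecedent. If t is true, the consequent reduces to true regardless of the other variables. If t is false, the antecedent forces (q = F, t = F, r = T) or (q = T, t = F, r = T), and the consequent holds there. Either way the consequent holds.

(⟸) Assume the antecedent. If t is true, the consequent reduces to true regardless of the other variables. If t is false, the antecedent forces (q = F, t = F, r = T) or (q = T, t = F, r = T), and the consequent holds there. Either way the consequent holds.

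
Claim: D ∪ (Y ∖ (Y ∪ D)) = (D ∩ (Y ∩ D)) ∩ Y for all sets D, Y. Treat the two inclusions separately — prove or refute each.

Reverse inclusion. Let x ∈ (D ∩ (Y ∩ D)) ∩ Y. Then x ∈ D ∩ Y, from which x ∈ D ∪ (Y ∖ (Y ∪ D)).

Forward inclusion. This inclusion fails. Take D = {1}, Y = ∅; then 1 ∈ D ∪ (Y ∖ (Y ∪ D)) but 1 ∉ (D ∩ (Y ∩ D)) ∩ Y.

(⊆) fails; (⊇) holds.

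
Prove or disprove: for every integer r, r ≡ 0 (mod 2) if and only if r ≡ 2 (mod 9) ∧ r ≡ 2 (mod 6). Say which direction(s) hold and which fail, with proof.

(→) This fails: r = 0 gives 0 ≡ 0 (mod 2) but 0 ≡ 0 (mod 9), so the conjunction on the right does not hold.

(←) Conversely, if r ≡ 2 (mod 9) and r ≡ 2 (mod 6), then by the Chinese remainder theorem r ≡ 2 (mod 18). Since 2 ≡ 0 (mod 2) and 2 ∣ 18, we get r ≡ 0 (mod 2).

Only the converse holds.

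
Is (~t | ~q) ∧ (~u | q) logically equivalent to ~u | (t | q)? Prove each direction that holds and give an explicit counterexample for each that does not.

Only the forward direction holds.

[⇒] Assume the antecedent. If u is true, the antecedent forces (t = F, u = T, q = T), and ~u | (t | q) holds there. If u is false, ~u | (t | q) reduces to true regardless of the other variables. Either way ~u | (t | q) holds.

[⇐] This fails. Under t = T, u = T, q = F, the left side is false but the right side is true.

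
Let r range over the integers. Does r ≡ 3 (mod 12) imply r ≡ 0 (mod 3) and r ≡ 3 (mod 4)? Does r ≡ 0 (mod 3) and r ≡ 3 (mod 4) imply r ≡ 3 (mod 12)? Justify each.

(←) If r ≡ 0 (mod 3) and r ≡ 3 (mod 4), then by the Chinese remainder theorem r ≡ 3 (mod 12). This is exactly r ≡ 3 (mod 12).

(→) Suppose r ≡ 3 (mod 12); write r = 12j + 3. Since 3 ∣ 12, reducing mod 3 gives r ≡ 3 ≡ 0 (mod 3); since 4 ∣ 12, reducing mod 4 gives r ≡ 3 (mod 4).

Equivalent; both directions hold.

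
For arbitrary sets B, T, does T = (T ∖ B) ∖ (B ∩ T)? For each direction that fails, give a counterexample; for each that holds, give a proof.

Forward inclusion. This inclusion fails. Take B = {1}, T = {1}; then 1 ∈ T but 1 ∉ (T ∖ B) ∖ (B ∩ T).

Reverse inclusion. Let x ∈ (T ∖ B) ∖ (B ∩ T). Then x ∈ T and x ∉ B, from which x ∈ T.

The sets are not equal: only the reverse inclusion holds.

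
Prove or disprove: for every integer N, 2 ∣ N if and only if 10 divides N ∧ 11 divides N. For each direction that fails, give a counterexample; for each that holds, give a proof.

(⇒) This fails: take N = 2. Certainly 2 ∣ 2, but 10 ∤ 2.

(⇐) Suppose 10 ∣ N and 11 ∣ N. Any common multiple of 10 and 11 is a multiple of their lcm; here gcd(10, 11) = 1, so lcm(10, 11) = 10·11 = 110, so 110 ∣ N. Since 2 ∣ 110, it follows that 2 ∣ N.

Only the reverse direction holds.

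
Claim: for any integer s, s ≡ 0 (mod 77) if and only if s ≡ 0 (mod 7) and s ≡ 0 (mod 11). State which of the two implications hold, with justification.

Both directions hold; the statement is true.

(→) Suppose s ≡ 0 (mod 77); write s = 77j + 0. Since 7 ∣ 77, reducing mod 7 gives s ≡ 0 (mod 7); since 11 ∣ 77, reducing mod 11 gives s ≡ 0 (mod 11).

(←) Conversely, if s ≡ 0 (mod 7) and s ≡ 0 (mod 11), then by the Chinese remainder theorem s ≡ 0 (mod 77). This is exactly s ≡ 0 (mod 77).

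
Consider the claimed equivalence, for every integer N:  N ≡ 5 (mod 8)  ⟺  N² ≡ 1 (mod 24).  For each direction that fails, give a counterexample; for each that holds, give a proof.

(⇒) fails and (⇐) fails.

[⇒] This fails: take N = 21. Then 21 ≡ 5 (mod 8), but 21² = 441 ≡ 9 (mod 24), not 1.

[⇐] This fails: take N = 1. Then 1² = 1 ≡ 1 (mod 24), yet 1 ≡ 1 (mod 8), not 5.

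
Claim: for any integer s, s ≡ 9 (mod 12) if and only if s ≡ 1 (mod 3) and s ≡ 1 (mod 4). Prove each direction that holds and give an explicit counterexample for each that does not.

Neither implication holds.

Forward direction. This fails: s = 9 gives 9 ≡ 9 (mod 12) but 9 ≡ 0 (mod 3), so the conjunction on the right does not hold.

Converse. This fails: s = 1 satisfies both congruences on the right (1 ≡ 1 mod 3 and 1 ≡ 1 mod 4) yet 1 ≡ 1 (mod 12), not 9.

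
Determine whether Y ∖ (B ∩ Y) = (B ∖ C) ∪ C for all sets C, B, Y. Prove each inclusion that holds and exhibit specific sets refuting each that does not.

(⟹) This inclusion fails. Take C = ∅, B = ∅, Y = {1}; then 1 ∈ Y ∖ (B ∩ Y) but 1 ∉ (B ∖ C) ∪ C.

(⟸) This inclusion fails. Take C = {1}, B = ∅, Y = ∅; then 1 ∈ (B ∖ C) ∪ C but 1 ∉ Y ∖ (B ∩ Y).

Neither inclusion holds.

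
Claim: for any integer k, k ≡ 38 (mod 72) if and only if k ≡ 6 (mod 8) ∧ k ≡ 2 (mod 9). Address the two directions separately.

Equivalent; both directions hold.

Forward direction. Suppose k ≡ 38 (mod 72); write k = 72j + 38. Since 8 ∣ 72, reducing mod 8 gives k ≡ 38 ≡ 6 (mod 8); since 9 ∣ 72, reducing mod 9 gives k ≡ 38 ≡ 2 (mod 9).

Converse. If k ≡ 6 (mod 8) and k ≡ 2 (mod 9), then by the Chinese remainder theorem k ≡ 38 (mod 72). This is exactly k ≡ 38 (mod 72).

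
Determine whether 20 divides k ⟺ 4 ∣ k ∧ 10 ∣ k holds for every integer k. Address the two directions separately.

Equivalent; both directions hold.

[⇒] If 20 ∣ k, write k = 20q. Since 20 = 5·4, k = 4·(5q), so 4 ∣ k; and since 20 = 2·10, k = 10·(2q), so 10 ∣ k.

[⇐] Suppose 4 ∣ k and 10 ∣ k. Any common multiple of 4 and 10 is a multiple of their lcm; here lcm(4, 10) = 4·10/gcd(4, 10) = 40/2 = 20, so 20 ∣ k.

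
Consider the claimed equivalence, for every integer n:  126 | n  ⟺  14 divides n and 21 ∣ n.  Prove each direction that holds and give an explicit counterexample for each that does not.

The forward direction holds; the converse fails.

(⟹) If 126 ∣ n, write n = 126q. Since 126 = 9·14, n = 14·(9q), so 14 ∣ n; and since 126 = 6·21, n = 21·(6q), so 21 ∣ n.

(⟸) This fails: take n = 42. Both 14 ∣ 42 and 21 ∣ 42, yet 42 is not a multiple of 126 (since 42 = 0·126 + 42), so 126 ∤ 42.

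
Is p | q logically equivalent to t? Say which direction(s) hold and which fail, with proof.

(⟹) This fails. Under p = T, q = F, t = F, the left side is true but the right side is false.

(⟸) This fails. Under p = F, q = F, t = T, the left side is false but the right side is true.

Both directions fail.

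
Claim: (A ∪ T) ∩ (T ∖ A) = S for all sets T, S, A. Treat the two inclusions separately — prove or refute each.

Forward inclusion. This inclusion fails. Take T = {1}, S = ∅, A = ∅; then 1 ∈ (A ∪ T) ∩ (T ∖ A) but 1 ∉ S.

Reverse inclusion. This inclusion fails. Take T = ∅, S = {1}, A = ∅; then 1 ∈ S but 1 ∉ (A ∪ T) ∩ (T ∖ A).

Neither inclusion holds.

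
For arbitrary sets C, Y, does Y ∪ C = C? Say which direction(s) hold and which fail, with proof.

Only the reverse inclusion holds.

(⊇) Let x ∈ C. Then either x ∈ C and x ∉ Y; or x ∈ C ∩ Y. In each case x ∈ Y ∪ C, so C ⊆ Y ∪ C.

(⊆) This inclusion fails. Take C = ∅, Y = {1}; then 1 ∈ Y ∪ C but 1 ∉ C.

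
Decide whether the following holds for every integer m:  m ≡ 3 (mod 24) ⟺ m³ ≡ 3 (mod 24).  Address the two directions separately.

[⇒] Suppose m ≡ 3 (mod 24). Write m = 24j + 3. Then (24j + 3)³ = 13824j³ + 5184j² + 648j + 27 = 24(576j³ + 216j² + 27j + 1) + 3, so m³ ≡ 3 (mod 24).

[⇐] Conversely, suppose m³ ≡ 3 (mod 24). The only residue r in {0, …, 23} with r³ ≡ 3 (mod 24) is r = 3, so m ≡ 3 (mod 24).

Both implications hold.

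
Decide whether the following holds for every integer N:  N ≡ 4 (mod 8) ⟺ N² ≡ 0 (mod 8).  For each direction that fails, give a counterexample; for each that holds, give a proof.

(⇒) holds; (⇐) fails.

(←) This fails: take N = 0. Then 0² = 0 ≡ 0 (mod 8), yet 0 ≡ 0 (mod 8), not 4.

(→) Suppose N ≡ 4 (mod 8). Write N = 8j + 4. Then (8j + 4)² = 64j² + 64j + 16 = 8(8j² + 8j + 2) + 0, so N² ≡ 0 (mod 8).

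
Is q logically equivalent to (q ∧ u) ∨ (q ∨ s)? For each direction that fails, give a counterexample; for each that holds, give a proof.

Only the forward direction holds.

(→) Assume the antecedent. If q is true, (q ∧ u) ∨ (q ∨ s) reduces to true regardless of the other variables. If q is false, the antecedent cannot hold. Either way (q ∧ u) ∨ (q ∨ s) holds.

(←) This fails. Under q = F, u = F, s = T, the left side is false but the right side is true.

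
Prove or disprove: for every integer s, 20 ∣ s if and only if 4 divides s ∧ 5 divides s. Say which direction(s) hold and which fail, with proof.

[⇒] If 20 ∣ s, write s = 20q. Since 20 = 5·4, s = 4·(5q), so 4 ∣ s; and since 20 = 4·5, s = 5·(4q), so 5 ∣ s.

[⇐] Suppose 4 ∣ s and 5 ∣ s. Any common multiple of 4 and 5 is a multiple of their lcm; here gcd(4, 5) = 1, so lcm(4, 5) = 4·5 = 20, so 20 ∣ s.

Both directions hold.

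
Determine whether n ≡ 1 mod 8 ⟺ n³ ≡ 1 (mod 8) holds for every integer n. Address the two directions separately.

Both directions hold; the statement is true.

(⟹) Suppose n ≡ 1 mod 8. Write n = 8j + 1. Then (8j + 1)³ = 512j³ + 192j² + 24j + 1 = 8(64j³ + 24j² + 3j) + 1, so n³ ≡ 1 (mod 8).

(⟸) Conversely, suppose n³ ≡ 1 (mod 8). The only residue r in {0, …, 7} with r³ ≡ 1 (mod 8) is r = 1, so n ≡ 1 (mod 8).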